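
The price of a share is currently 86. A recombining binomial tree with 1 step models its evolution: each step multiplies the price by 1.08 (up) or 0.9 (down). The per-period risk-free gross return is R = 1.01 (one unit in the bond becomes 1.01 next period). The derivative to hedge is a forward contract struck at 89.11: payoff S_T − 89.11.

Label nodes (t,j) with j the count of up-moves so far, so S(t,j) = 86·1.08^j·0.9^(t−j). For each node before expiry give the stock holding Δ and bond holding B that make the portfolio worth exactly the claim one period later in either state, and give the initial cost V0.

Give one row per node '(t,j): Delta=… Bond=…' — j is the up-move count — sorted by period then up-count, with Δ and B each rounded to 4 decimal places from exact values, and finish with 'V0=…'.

(0,0): Delta=1.0000 Bond=-88.2277
V0=-2.2277

No-arbitrage ⇒ martingale measure with p* = (R−d)/(u−d) = 0.6111.
Terminal values V(1,·): V(1,0)=-11.7100, V(1,1)=3.7700
(0,0): S=86.0000. Δ = (V_up−V_dn)/(S_up−S_dn) = (3.7700−-11.7100)/(92.8800−77.4000) = 1.0000. V = [p*·3.7700 + (1−p*)·-11.7100]/1.01 = -2.2277. B = V − Δ·S = -88.2277.
Check: Δ(0,0)·S0 + B(0,0) = -2.2277 = V0.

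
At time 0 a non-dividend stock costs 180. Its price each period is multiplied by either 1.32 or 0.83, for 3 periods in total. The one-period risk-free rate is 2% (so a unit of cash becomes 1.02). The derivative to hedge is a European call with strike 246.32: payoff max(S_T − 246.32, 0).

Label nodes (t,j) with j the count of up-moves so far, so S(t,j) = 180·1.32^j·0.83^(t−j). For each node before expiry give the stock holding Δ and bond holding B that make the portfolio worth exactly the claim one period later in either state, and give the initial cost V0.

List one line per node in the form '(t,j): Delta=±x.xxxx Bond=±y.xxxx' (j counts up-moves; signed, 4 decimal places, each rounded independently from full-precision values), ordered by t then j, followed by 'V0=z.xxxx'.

Risk-neutral probability p* = (R−d)/(u−d) = (1.02−0.83)/(1.32−0.83) = 0.3878.
Payoff layer (t=3): V(3,0)=0.0000, V(3,1)=0.0000, V(3,2)=13.9946, V(3,3)=167.6742
  t=2,j=0: stock 124.0020 → up 163.6826 (V=0.0000), down 102.9217 (V=0.0000). Price 0.0000; hedge Δ=0.0000, bond B=0.0000.
  t=2,j=1: stock 197.2080 → up 260.3146 (V=13.9946), down 163.6826 (V=0.0000). Price 5.3201; hedge Δ=0.1448, bond B=-23.2403.
  t=2,j=2: stock 313.6320 → up 413.9942 (V=167.6742), down 260.3146 (V=13.9946). Price 72.1418; hedge Δ=1.0000, bond B=-241.4902.
  t=1,j=0: stock 149.4000 → up 197.2080 (V=5.3201), down 124.0020 (V=0.0000). Price 2.0224; hedge Δ=0.0727, bond B=-8.8348.
  t=1,j=1: stock 237.6000 → up 313.6320 (V=72.1418), down 197.2080 (V=5.3201). Price 30.6182; hedge Δ=0.5740, bond B=-105.7527.
  t=0,j=0: stock 180.0000 → up 237.6000 (V=30.6182), down 149.4000 (V=2.0224). Price 12.8535; hedge Δ=0.3242, bond B=-45.5051.
Self-financing check: at every node Δ·S+B equals the discounted successor values.

(0,0): Delta=0.3242 Bond=-45.5051
(1,0): Delta=0.0727 Bond=-8.8348
(1,1): Delta=0.5740 Bond=-105.7527
(2,0): Delta=0.0000 Bond=0.0000
(2,1): Delta=0.1448 Bond=-23.2403
(2,2): Delta=1.0000 Bond=-241.4902
V0=12.8535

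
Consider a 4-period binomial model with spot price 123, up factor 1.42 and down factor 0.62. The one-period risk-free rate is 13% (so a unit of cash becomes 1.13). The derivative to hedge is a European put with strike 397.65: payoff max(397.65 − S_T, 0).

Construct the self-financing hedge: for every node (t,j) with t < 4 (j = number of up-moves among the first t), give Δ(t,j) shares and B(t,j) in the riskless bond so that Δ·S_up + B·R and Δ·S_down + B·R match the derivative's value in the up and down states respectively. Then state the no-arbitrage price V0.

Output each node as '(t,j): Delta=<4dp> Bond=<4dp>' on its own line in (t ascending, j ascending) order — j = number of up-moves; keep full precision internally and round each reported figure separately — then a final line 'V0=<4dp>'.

Since d<R<u, set p* = (R−d)/(u−d) = 0.6375; price each node as the discounted p*-expectation of its children.
Terminal payoffs: V(4,0)=379.4751, V(4,1)=356.0236, V(4,2)=302.3122, V(4,3)=179.2957, V(4,4)=0.0000
  t=3,j=0: stock 29.3143 → up 41.6264 (V=356.0236), down 18.1749 (V=379.4751). Price 322.5883; hedge Δ=-1.0000, bond B=351.9027.
  t=3,j=1: stock 67.1393 → up 95.3378 (V=302.3122), down 41.6264 (V=356.0236). Price 284.7634; hedge Δ=-1.0000, bond B=351.9027.
  t=3,j=2: stock 153.7707 → up 218.3543 (V=179.2957), down 95.3378 (V=302.3122). Price 198.1320; hedge Δ=-1.0000, bond B=351.9027.
  t=3,j=3: stock 352.1844 → up 500.1019 (V=0.0000), down 218.3543 (V=179.2957). Price 57.5174; hedge Δ=-0.6364, bond B=281.6370.
  t=2,j=0: stock 47.2812 → up 67.1393 (V=284.7634), down 29.3143 (V=322.5883). Price 264.1371; hedge Δ=-1.0000, bond B=311.4183.
  t=2,j=1: stock 108.2892 → up 153.7707 (V=198.1320), down 67.1393 (V=284.7634). Price 203.1291; hedge Δ=-1.0000, bond B=311.4183.
  t=2,j=2: stock 248.0172 → up 352.1844 (V=57.5174), down 153.7707 (V=198.1320). Price 96.0090; hedge Δ=-0.7087, bond B=271.7772.
  t=1,j=0: stock 76.2600 → up 108.2892 (V=203.1291), down 47.2812 (V=264.1371). Price 199.3314; hedge Δ=-1.0000, bond B=275.5914.
  t=1,j=1: stock 174.6600 → up 248.0172 (V=96.0090), down 108.2892 (V=203.1291). Price 119.3275; hedge Δ=-0.7666, bond B=253.2275.
  t=0,j=0: stock 123.0000 → up 174.6600 (V=119.3275), down 76.2600 (V=199.3314). Price 131.2645; hedge Δ=-0.8130, bond B=231.2694.
Check: Δ(0,0)·S0 + B(0,0) = 131.2645 = V0.

(0,0): Delta=-0.8130 Bond=231.2694
(1,0): Delta=-1.0000 Bond=275.5914
(1,1): Delta=-0.7666 Bond=253.2275
(2,0): Delta=-1.0000 Bond=311.4183
(2,1): Delta=-1.0000 Bond=311.4183
(2,2): Delta=-0.7087 Bond=271.7772
(3,0): Delta=-1.0000 Bond=351.9027
(3,1): Delta=-1.0000 Bond=351.9027
(3,2): Delta=-1.0000 Bond=351.9027
(3,3): Delta=-0.6364 Bond=281.6370
V0=131.2645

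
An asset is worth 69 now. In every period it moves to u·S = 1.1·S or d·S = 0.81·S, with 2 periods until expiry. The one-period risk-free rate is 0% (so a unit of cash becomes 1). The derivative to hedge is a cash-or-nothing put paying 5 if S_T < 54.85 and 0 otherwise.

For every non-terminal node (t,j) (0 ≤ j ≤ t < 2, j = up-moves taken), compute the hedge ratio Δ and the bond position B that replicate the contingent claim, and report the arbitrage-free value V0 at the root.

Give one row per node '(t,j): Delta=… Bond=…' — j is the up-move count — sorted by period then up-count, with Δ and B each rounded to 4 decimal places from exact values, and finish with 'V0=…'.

(0,0): Delta=-0.0862 Bond=6.5398
(1,0): Delta=-0.3085 Bond=18.9655
(1,1): Delta=0.0000 Bond=0.0000
V0=0.5945

Under the risk-neutral measure, an up-move has probability p* = (R−d)/(u−d) = 0.6552 and values discount at R = 1.
At expiry t=2: V(2,0)=5.0000, V(2,1)=0.0000, V(2,2)=0.0000
(1,0): S=55.8900. Δ = (V_up−V_dn)/(S_up−S_dn) = (0.0000−5.0000)/(61.4790−45.2709) = -0.3085. V = [p*·0.0000 + (1−p*)·5.0000]/1 = 1.7241. B = V − Δ·S = 18.9655.
(1,1): S=75.9000. Δ = (V_up−V_dn)/(S_up−S_dn) = (0.0000−0.0000)/(83.4900−61.4790) = 0.0000. V = [p*·0.0000 + (1−p*)·0.0000]/1 = 0.0000. B = V − Δ·S = 0.0000.
(0,0): S=69.0000. Δ = (V_up−V_dn)/(S_up−S_dn) = (0.0000−1.7241)/(75.9000−55.8900) = -0.0862. V = [p*·0.0000 + (1−p*)·1.7241]/1 = 0.5945. B = V − Δ·S = 6.5398.
Each (Δ,B) replicates both successor values, so the strategy is self-financing and V0 is arbitrage-free.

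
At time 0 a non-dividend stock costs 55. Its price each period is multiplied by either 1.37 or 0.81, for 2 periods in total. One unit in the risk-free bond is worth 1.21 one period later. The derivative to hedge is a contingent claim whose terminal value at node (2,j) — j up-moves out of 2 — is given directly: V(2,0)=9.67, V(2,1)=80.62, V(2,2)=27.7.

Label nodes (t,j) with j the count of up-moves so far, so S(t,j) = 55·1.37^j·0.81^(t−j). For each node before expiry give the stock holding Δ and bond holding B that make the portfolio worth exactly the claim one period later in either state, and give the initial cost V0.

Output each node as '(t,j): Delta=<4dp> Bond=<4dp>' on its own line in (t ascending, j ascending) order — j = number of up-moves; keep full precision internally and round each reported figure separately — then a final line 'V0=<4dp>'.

(0,0): Delta=-0.4703 Bond=58.5359
(1,0): Delta=2.8439 Bond=-76.8216
(1,1): Delta=-1.2541 Bond=129.8884
V0=32.6673

No-arbitrage ⇒ martingale measure with p* = (R−d)/(u−d) = 0.7143.
Terminal payoffs: V(2,0)=9.6700, V(2,1)=80.6200, V(2,2)=27.7000
(1,0): S=44.5500. Δ = (V_up−V_dn)/(S_up−S_dn) = (80.6200−9.6700)/(61.0335−36.0855) = 2.8439. V = [p*·80.6200 + (1−p*)·9.6700]/1.21 = 49.8749. B = V − Δ·S = -76.8216.
(1,1): S=75.3500. Δ = (V_up−V_dn)/(S_up−S_dn) = (27.7000−80.6200)/(103.2295−61.0335) = -1.2541. V = [p*·27.7000 + (1−p*)·80.6200]/1.21 = 35.3884. B = V − Δ·S = 129.8884.
(0,0): S=55.0000. Δ = (V_up−V_dn)/(S_up−S_dn) = (35.3884−49.8749)/(75.3500−44.5500) = -0.4703. V = [p*·35.3884 + (1−p*)·49.8749]/1.21 = 32.6673. B = V − Δ·S = 58.5359.
Check: Δ(0,0)·S0 + B(0,0) = 32.6673 = V0.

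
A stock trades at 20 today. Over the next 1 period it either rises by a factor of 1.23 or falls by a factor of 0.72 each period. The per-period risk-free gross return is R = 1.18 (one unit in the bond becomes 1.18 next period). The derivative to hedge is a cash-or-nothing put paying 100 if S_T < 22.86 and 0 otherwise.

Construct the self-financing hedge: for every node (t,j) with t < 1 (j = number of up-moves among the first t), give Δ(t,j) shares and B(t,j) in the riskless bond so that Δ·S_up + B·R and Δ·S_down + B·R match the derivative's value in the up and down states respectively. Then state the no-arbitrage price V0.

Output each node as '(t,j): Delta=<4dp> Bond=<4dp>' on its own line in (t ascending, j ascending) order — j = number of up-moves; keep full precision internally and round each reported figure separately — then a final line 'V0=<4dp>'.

The replicating-portfolio and risk-neutral prices coincide; use p* = (1.18−0.72)/(1.23−0.72) = 0.9020 for the latter.
At expiry t=1: V(1,0)=100.0000, V(1,1)=0.0000
Node (0,0) S=20.0000: V=(p*·0.0000+(1−p*)·100.0000)/1.18=8.3084; Δ=(0.0000−100.0000)/(24.6000−14.4000)=-9.8039; B=V−Δ·S=204.3868
Self-financing check: at every node Δ·S+B equals the discounted successor values.

(0,0): Delta=-9.8039 Bond=204.3868
V0=8.3084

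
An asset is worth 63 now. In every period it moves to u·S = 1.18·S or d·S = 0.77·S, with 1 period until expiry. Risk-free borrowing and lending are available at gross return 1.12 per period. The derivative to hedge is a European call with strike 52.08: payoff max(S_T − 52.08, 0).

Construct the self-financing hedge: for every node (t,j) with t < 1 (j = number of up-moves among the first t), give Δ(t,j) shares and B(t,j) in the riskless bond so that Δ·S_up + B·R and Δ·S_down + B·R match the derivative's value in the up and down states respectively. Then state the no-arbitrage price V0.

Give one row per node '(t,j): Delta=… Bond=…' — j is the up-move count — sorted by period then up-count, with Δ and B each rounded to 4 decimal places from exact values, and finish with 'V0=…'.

(0,0): Delta=0.8618 Bond=-37.3262
V0=16.9665

Since d<R<u, set p* = (R−d)/(u−d) = 0.8537; price each node as the discounted p*-expectation of its children.
At expiry t=1: V(1,0)=0.0000, V(1,1)=22.2600
  t=0,j=0: stock 63.0000 → up 74.3400 (V=22.2600), down 48.5100 (V=0.0000). Price 16.9665; hedge Δ=0.8618, bond B=-37.3262.
Self-financing check: at every node Δ·S+B equals the discounted successor values.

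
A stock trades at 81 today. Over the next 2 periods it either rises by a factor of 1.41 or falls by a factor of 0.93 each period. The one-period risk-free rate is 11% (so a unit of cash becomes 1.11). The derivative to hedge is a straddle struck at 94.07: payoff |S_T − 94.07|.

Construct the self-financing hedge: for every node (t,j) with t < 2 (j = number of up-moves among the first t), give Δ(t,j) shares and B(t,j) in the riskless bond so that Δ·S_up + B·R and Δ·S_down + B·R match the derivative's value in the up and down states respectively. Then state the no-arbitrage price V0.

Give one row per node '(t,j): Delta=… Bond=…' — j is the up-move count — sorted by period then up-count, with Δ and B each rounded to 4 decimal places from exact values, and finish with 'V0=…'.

(0,0): Delta=0.3045 Bond=-4.7861
(1,0): Delta=-0.3282 Bond=42.3486
(1,1): Delta=1.0000 Bond=-84.7477
V0=19.8769

Since d<R<u, set p* = (R−d)/(u−d) = 0.3750; price each node as the discounted p*-expectation of its children.
At expiry t=2: V(2,0)=24.0131, V(2,1)=12.1453, V(2,2)=66.9661
Node (1,0) S=75.3300: V=(p*·12.1453+(1−p*)·24.0131)/1.11=17.6240; Δ=(12.1453−24.0131)/(106.2153−70.0569)=-0.3282; B=V−Δ·S=42.3486
Node (1,1) S=114.2100: V=(p*·66.9661+(1−p*)·12.1453)/1.11=29.4623; Δ=(66.9661−12.1453)/(161.0361−106.2153)=1.0000; B=V−Δ·S=-84.7477
Node (0,0) S=81.0000: V=(p*·29.4623+(1−p*)·17.6240)/1.11=19.8769; Δ=(29.4623−17.6240)/(114.2100−75.3300)=0.3045; B=V−Δ·S=-4.7861
Each (Δ,B) replicates both successor values, so the strategy is self-financing and V0 is arbitrage-free.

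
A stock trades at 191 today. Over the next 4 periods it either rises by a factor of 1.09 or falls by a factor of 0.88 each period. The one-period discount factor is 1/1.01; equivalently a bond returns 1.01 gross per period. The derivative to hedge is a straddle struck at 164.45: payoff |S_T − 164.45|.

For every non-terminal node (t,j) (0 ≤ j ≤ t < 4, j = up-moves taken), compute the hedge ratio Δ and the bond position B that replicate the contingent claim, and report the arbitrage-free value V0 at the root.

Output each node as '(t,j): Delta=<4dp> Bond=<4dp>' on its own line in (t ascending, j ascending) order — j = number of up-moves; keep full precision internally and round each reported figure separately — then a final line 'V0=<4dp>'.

(0,0): Delta=0.6324 Bond=-79.8642
(1,0): Delta=0.1882 Bond=-6.0072
(1,1): Delta=0.8531 Bond=-126.6048
(2,0): Delta=-0.5547 Bond=103.8279
(2,1): Delta=0.5574 Bond=-73.6951
(2,2): Delta=1.0000 Bond=-161.2097
(3,0): Delta=-1.0000 Bond=162.8218
(3,1): Delta=-0.3335 Bond=69.2012
(3,2): Delta=1.0000 Bond=-162.8218
(3,3): Delta=1.0000 Bond=-162.8218
V0=40.9266

Since d<R<u, set p* = (R−d)/(u−d) = 0.6190; price each node as the discounted p*-expectation of its children.
Terminal payoffs: V(4,0)=49.9082, V(4,1)=22.5743, V(4,2)=11.2823, V(4,3)=53.2185, V(4,4)=105.1621
  t=3,j=0: stock 130.1612 → up 141.8757 (V=22.5743), down 114.5418 (V=49.9082). Price 32.6606; hedge Δ=-1.0000, bond B=162.8218.
  t=3,j=1: stock 161.2223 → up 175.7323 (V=11.2823), down 141.8757 (V=22.5743). Price 15.4298; hedge Δ=-0.3335, bond B=69.2012.
  t=3,j=2: stock 199.6958 → up 217.6685 (V=53.2185), down 175.7323 (V=11.2823). Price 36.8741; hedge Δ=1.0000, bond B=-162.8218.
  t=3,j=3: stock 247.3505 → up 269.6121 (V=105.1621), down 217.6685 (V=53.2185). Price 84.5288; hedge Δ=1.0000, bond B=-162.8218.
  t=2,j=0: stock 147.9104 → up 161.2223 (V=15.4298), down 130.1612 (V=32.6606). Price 21.7761; hedge Δ=-0.5547, bond B=103.8279.
  t=2,j=1: stock 183.2072 → up 199.6958 (V=36.8741), down 161.2223 (V=15.4298). Price 28.4206; hedge Δ=0.5574, bond B=-73.6951.
  t=2,j=2: stock 226.9271 → up 247.3505 (V=84.5288), down 199.6958 (V=36.8741). Price 65.7174; hedge Δ=1.0000, bond B=-161.2097.
  t=1,j=0: stock 168.0800 → up 183.2072 (V=28.4206), down 147.9104 (V=21.7761). Price 25.6330; hedge Δ=0.1882, bond B=-6.0072.
  t=1,j=1: stock 208.1900 → up 226.9271 (V=65.7174), down 183.2072 (V=28.4206). Price 50.9991; hedge Δ=0.8531, bond B=-126.6048.
  t=0,j=0: stock 191.0000 → up 208.1900 (V=50.9991), down 168.0800 (V=25.6330). Price 40.9266; hedge Δ=0.6324, bond B=-79.8642.
The time-0 hedge costs 40.9266, which is the no-arbitrage price.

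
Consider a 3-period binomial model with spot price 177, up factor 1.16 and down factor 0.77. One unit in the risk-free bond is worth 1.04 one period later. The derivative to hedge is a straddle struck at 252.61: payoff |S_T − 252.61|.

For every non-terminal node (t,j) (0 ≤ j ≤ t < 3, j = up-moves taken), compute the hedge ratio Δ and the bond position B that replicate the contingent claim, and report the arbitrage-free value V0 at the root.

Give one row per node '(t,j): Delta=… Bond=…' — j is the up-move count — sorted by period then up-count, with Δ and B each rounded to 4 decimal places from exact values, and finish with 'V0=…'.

Under the risk-neutral measure, an up-move has probability p* = (R−d)/(u−d) = 0.6923 and values discount at R = 1.04.
At expiry t=3: V(3,0)=171.8037, V(3,1)=130.8758, V(3,2)=69.2182, V(3,3)=23.6686
Node (2,0) S=104.9433: V=(p*·130.8758+(1−p*)·171.8037)/1.04=137.9509; Δ=(130.8758−171.8037)/(121.7342−80.8063)=-1.0000; B=V−Δ·S=242.8942
Node (2,1) S=158.0964: V=(p*·69.2182+(1−p*)·130.8758)/1.04=84.7978; Δ=(69.2182−130.8758)/(183.3918−121.7342)=-1.0000; B=V−Δ·S=242.8942
Node (2,2) S=238.1712: V=(p*·23.6686+(1−p*)·69.2182)/1.04=36.2345; Δ=(23.6686−69.2182)/(276.2786−183.3918)=-0.4904; B=V−Δ·S=153.0283
Node (1,0) S=136.2900: V=(p*·84.7978+(1−p*)·137.9509)/1.04=97.2621; Δ=(84.7978−137.9509)/(158.0964−104.9433)=-1.0000; B=V−Δ·S=233.5521
Node (1,1) S=205.3200: V=(p*·36.2345+(1−p*)·84.7978)/1.04=49.2087; Δ=(36.2345−84.7978)/(238.1712−158.0964)=-0.6065; B=V−Δ·S=173.7301
Node (0,0) S=177.0000: V=(p*·49.2087+(1−p*)·97.2621)/1.04=61.5330; Δ=(49.2087−97.2621)/(205.3200−136.2900)=-0.6961; B=V−Δ·S=184.7470
Each (Δ,B) replicates both successor values, so the strategy is self-financing and V0 is arbitrage-free.

(0,0): Delta=-0.6961 Bond=184.7470
(1,0): Delta=-1.0000 Bond=233.5521
(1,1): Delta=-0.6065 Bond=173.7301
(2,0): Delta=-1.0000 Bond=242.8942
(2,1): Delta=-1.0000 Bond=242.8942
(2,2): Delta=-0.4904 Bond=153.0283
V0=61.5330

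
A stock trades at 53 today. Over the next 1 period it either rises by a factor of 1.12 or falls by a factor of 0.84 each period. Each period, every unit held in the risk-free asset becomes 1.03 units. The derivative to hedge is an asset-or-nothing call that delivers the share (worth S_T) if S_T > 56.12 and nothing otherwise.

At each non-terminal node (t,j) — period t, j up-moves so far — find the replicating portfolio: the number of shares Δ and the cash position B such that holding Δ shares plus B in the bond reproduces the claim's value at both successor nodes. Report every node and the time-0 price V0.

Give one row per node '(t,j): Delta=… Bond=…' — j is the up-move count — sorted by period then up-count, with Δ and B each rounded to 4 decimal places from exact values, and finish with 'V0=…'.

(0,0): Delta=4.0000 Bond=-172.8932
V0=39.1068

Under the risk-neutral measure, an up-move has probability p* = (R−d)/(u−d) = 0.6786 and values discount at R = 1.03.
Terminal payoffs: V(1,0)=0.0000, V(1,1)=59.3600
Node (0,0) S=53.0000: V=(p*·59.3600+(1−p*)·0.0000)/1.03=39.1068; Δ=(59.3600−0.0000)/(59.3600−44.5200)=4.0000; B=V−Δ·S=-172.8932
Each (Δ,B) replicates both successor values, so the strategy is self-financing and V0 is arbitrage-free.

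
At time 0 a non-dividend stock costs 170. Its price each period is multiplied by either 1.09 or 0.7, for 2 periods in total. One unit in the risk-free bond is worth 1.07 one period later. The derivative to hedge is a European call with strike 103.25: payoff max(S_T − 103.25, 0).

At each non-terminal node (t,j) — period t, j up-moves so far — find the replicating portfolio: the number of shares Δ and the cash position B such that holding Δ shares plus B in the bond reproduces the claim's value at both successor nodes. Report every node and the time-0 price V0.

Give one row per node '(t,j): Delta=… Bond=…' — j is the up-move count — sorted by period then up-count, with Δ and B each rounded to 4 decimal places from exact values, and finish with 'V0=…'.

(0,0): Delta=0.9856 Bond=-87.6851
(1,0): Delta=0.5701 Bond=-44.3853
(1,1): Delta=1.0000 Bond=-96.4953
V0=79.8633

The replicating-portfolio and risk-neutral prices coincide; use p* = (1.07−0.7)/(1.09−0.7) = 0.9487 for the latter.
Terminal values V(2,·): V(2,0)=0.0000, V(2,1)=26.4600, V(2,2)=98.7270
(1,0): S=119.0000. Δ = (V_up−V_dn)/(S_up−S_dn) = (26.4600−0.0000)/(129.7100−83.3000) = 0.5701. V = [p*·26.4600 + (1−p*)·0.0000]/1.07 = 23.4608. B = V − Δ·S = -44.3853.
(1,1): S=185.3000. Δ = (V_up−V_dn)/(S_up−S_dn) = (98.7270−26.4600)/(201.9770−129.7100) = 1.0000. V = [p*·98.7270 + (1−p*)·26.4600]/1.07 = 88.8047. B = V − Δ·S = -96.4953.
(0,0): S=170.0000. Δ = (V_up−V_dn)/(S_up−S_dn) = (88.8047−23.4608)/(185.3000−119.0000) = 0.9856. V = [p*·88.8047 + (1−p*)·23.4608]/1.07 = 79.8633. B = V − Δ·S = -87.6851.
Check: Δ(0,0)·S0 + B(0,0) = 79.8633 = V0.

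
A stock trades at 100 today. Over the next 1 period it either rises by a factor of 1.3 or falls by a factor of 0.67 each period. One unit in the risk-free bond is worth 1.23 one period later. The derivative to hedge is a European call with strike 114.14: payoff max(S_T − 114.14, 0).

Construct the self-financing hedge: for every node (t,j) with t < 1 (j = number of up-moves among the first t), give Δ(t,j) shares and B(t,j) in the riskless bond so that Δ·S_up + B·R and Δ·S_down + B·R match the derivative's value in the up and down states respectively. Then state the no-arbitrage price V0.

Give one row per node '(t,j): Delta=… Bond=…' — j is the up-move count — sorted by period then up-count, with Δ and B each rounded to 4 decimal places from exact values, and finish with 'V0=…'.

(0,0): Delta=0.2517 Bond=-13.7130
V0=11.4616

The replicating-portfolio and risk-neutral prices coincide; use p* = (1.23−0.67)/(1.3−0.67) = 0.8889 for the latter.
Terminal payoffs: V(1,0)=0.0000, V(1,1)=15.8600
  t=0,j=0: stock 100.0000 → up 130.0000 (V=15.8600), down 67.0000 (V=0.0000). Price 11.4616; hedge Δ=0.2517, bond B=-13.7130.
Root portfolio cost Δ·100+B reproduces V0=11.4616.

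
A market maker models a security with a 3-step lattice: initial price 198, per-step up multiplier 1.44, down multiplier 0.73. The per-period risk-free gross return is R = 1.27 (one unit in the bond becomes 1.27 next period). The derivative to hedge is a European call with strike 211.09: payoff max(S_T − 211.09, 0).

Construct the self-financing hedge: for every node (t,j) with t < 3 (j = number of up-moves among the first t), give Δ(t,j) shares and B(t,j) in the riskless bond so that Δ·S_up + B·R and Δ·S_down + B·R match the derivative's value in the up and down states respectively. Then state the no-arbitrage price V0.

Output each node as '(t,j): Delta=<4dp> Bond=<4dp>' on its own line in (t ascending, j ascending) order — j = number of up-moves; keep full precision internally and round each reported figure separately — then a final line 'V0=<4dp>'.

(0,0): Delta=0.8860 Bond=-75.8136
(1,0): Delta=0.5172 Bond=-42.9699
(1,1): Delta=0.9449 Bond=-113.0671
(2,0): Delta=0.0000 Bond=0.0000
(2,1): Delta=0.5997 Bond=-71.7517
(2,2): Delta=1.0000 Bond=-166.2126
V0=99.6237

Since d<R<u, set p* = (R−d)/(u−d) = 0.7606; price each node as the discounted p*-expectation of its children.
Terminal values V(3,·): V(3,0)=0.0000, V(3,1)=0.0000, V(3,2)=88.6281, V(3,3)=380.1348
Node (2,0) S=105.5142: V=(p*·0.0000+(1−p*)·0.0000)/1.27=0.0000; Δ=(0.0000−0.0000)/(151.9404−77.0254)=0.0000; B=V−Δ·S=0.0000
Node (2,1) S=208.1376: V=(p*·88.6281+(1−p*)·0.0000)/1.27=53.0766; Δ=(88.6281−0.0000)/(299.7181−151.9404)=0.5997; B=V−Δ·S=-71.7517
Node (2,2) S=410.5728: V=(p*·380.1348+(1−p*)·88.6281)/1.27=244.3602; Δ=(380.1348−88.6281)/(591.2248−299.7181)=1.0000; B=V−Δ·S=-166.2126
Node (1,0) S=144.5400: V=(p*·53.0766+(1−p*)·0.0000)/1.27=31.7859; Δ=(53.0766−0.0000)/(208.1376−105.5142)=0.5172; B=V−Δ·S=-42.9699
Node (1,1) S=285.1200: V=(p*·244.3602+(1−p*)·53.0766)/1.27=156.3464; Δ=(244.3602−53.0766)/(410.5728−208.1376)=0.9449; B=V−Δ·S=-113.0671
Node (0,0) S=198.0000: V=(p*·156.3464+(1−p*)·31.7859)/1.27=99.6237; Δ=(156.3464−31.7859)/(285.1200−144.5400)=0.8860; B=V−Δ·S=-75.8136
Each (Δ,B) replicates both successor values, so the strategy is self-financing and V0 is arbitrage-free.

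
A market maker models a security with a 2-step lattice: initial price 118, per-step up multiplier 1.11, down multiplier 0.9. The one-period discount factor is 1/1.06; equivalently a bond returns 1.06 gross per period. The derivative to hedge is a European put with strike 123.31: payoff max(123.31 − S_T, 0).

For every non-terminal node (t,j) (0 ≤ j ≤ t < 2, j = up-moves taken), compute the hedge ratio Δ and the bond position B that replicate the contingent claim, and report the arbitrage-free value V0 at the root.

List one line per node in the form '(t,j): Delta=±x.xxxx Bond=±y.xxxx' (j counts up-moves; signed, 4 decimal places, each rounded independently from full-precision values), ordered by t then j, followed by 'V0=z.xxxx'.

(0,0): Delta=-0.3596 Bond=45.5849
(1,0): Delta=-1.0000 Bond=116.3302
(1,1): Delta=-0.1973 Bond=27.0668
V0=3.1518

Since d<R<u, set p* = (R−d)/(u−d) = 0.7619; price each node as the discounted p*-expectation of its children.
Payoff layer (t=2): V(2,0)=27.7300, V(2,1)=5.4280, V(2,2)=0.0000
  t=1,j=0: stock 106.2000 → up 117.8820 (V=5.4280), down 95.5800 (V=27.7300). Price 10.1302; hedge Δ=-1.0000, bond B=116.3302.
  t=1,j=1: stock 130.9800 → up 145.3878 (V=0.0000), down 117.8820 (V=5.4280). Price 1.2192; hedge Δ=-0.1973, bond B=27.0668.
  t=0,j=0: stock 118.0000 → up 130.9800 (V=1.2192), down 106.2000 (V=10.1302). Price 3.1518; hedge Δ=-0.3596, bond B=45.5849.
Each (Δ,B) replicates both successor values, so the strategy is self-financing and V0 is arbitrage-free.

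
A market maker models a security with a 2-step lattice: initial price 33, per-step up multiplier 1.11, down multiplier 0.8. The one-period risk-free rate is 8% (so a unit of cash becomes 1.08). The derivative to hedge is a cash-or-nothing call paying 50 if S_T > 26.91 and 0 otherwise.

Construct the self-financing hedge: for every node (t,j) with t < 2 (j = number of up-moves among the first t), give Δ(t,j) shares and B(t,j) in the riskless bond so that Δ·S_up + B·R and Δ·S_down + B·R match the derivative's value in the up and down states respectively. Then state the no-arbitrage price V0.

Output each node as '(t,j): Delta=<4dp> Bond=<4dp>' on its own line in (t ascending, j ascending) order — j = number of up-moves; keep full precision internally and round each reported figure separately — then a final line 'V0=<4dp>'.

(0,0): Delta=0.4380 Bond=28.0129
(1,0): Delta=6.1095 Bond=-119.4743
(1,1): Delta=0.0000 Bond=46.2963
V0=42.4655

No-arbitrage ⇒ martingale measure with p* = (R−d)/(u−d) = 0.9032.
Payoff layer (t=2): V(2,0)=0.0000, V(2,1)=50.0000, V(2,2)=50.0000
(1,0): S=26.4000. Δ = (V_up−V_dn)/(S_up−S_dn) = (50.0000−0.0000)/(29.3040−21.1200) = 6.1095. V = [p*·50.0000 + (1−p*)·0.0000]/1.08 = 41.8160. B = V − Δ·S = -119.4743.
(1,1): S=36.6300. Δ = (V_up−V_dn)/(S_up−S_dn) = (50.0000−50.0000)/(40.6593−29.3040) = 0.0000. V = [p*·50.0000 + (1−p*)·50.0000]/1.08 = 46.2963. B = V − Δ·S = 46.2963.
(0,0): S=33.0000. Δ = (V_up−V_dn)/(S_up−S_dn) = (46.2963−41.8160)/(36.6300−26.4000) = 0.4380. V = [p*·46.2963 + (1−p*)·41.8160]/1.08 = 42.4655. B = V − Δ·S = 28.0129.
The time-0 hedge costs 42.4655, which is the no-arbitrage price.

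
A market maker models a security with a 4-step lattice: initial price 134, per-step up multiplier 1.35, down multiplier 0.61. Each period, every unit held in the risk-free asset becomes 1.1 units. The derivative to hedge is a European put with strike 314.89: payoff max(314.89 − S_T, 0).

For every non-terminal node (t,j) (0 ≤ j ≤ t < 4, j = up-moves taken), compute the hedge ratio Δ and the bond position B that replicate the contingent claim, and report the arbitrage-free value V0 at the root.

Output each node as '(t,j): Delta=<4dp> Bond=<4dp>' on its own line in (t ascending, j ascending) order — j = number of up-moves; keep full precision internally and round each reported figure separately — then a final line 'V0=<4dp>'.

Since d<R<u, set p* = (R−d)/(u−d) = 0.6622; price each node as the discounted p*-expectation of its children.
Payoff layer (t=4): V(4,0)=296.3366, V(4,1)=273.8291, V(4,2)=224.0176, V(4,3)=113.7789, V(4,4)=0.0000
Node (3,0) S=30.4155: V=(p*·273.8291+(1−p*)·296.3366)/1.1=255.8482; Δ=(273.8291−296.3366)/(41.0609−18.5534)=-1.0000; B=V−Δ·S=286.2636
Node (3,1) S=67.3129: V=(p*·224.0176+(1−p*)·273.8291)/1.1=218.9507; Δ=(224.0176−273.8291)/(90.8724−41.0609)=-1.0000; B=V−Δ·S=286.2636
Node (3,2) S=148.9712: V=(p*·113.7789+(1−p*)·224.0176)/1.1=137.2925; Δ=(113.7789−224.0176)/(201.1111−90.8724)=-1.0000; B=V−Δ·S=286.2636
Node (3,3) S=329.6903: V=(p*·0.0000+(1−p*)·113.7789)/1.1=34.9444; Δ=(0.0000−113.7789)/(445.0818−201.1111)=-0.4664; B=V−Δ·S=188.6997
Node (2,0) S=49.8614: V=(p*·218.9507+(1−p*)·255.8482)/1.1=210.3783; Δ=(218.9507−255.8482)/(67.3129−30.4155)=-1.0000; B=V−Δ·S=260.2397
Node (2,1) S=110.3490: V=(p*·137.2925+(1−p*)·218.9507)/1.1=149.8907; Δ=(137.2925−218.9507)/(148.9712−67.3129)=-1.0000; B=V−Δ·S=260.2397
Node (2,2) S=244.2150: V=(p*·34.9444+(1−p*)·137.2925)/1.1=63.2013; Δ=(34.9444−137.2925)/(329.6903−148.9712)=-0.5663; B=V−Δ·S=201.5096
Node (1,0) S=81.7400: V=(p*·149.8907+(1−p*)·210.3783)/1.1=154.8415; Δ=(149.8907−210.3783)/(110.3490−49.8614)=-1.0000; B=V−Δ·S=236.5815
Node (1,1) S=180.9000: V=(p*·63.2013+(1−p*)·149.8907)/1.1=84.0802; Δ=(63.2013−149.8907)/(244.2150−110.3490)=-0.6476; B=V−Δ·S=201.2280
Node (0,0) S=134.0000: V=(p*·84.0802+(1−p*)·154.8415)/1.1=98.1692; Δ=(84.0802−154.8415)/(180.9000−81.7400)=-0.7136; B=V−Δ·S=193.7925
Each (Δ,B) replicates both successor values, so the strategy is self-financing and V0 is arbitrage-free.

(0,0): Delta=-0.7136 Bond=193.7925
(1,0): Delta=-1.0000 Bond=236.5815
(1,1): Delta=-0.6476 Bond=201.2280
(2,0): Delta=-1.0000 Bond=260.2397
(2,1): Delta=-1.0000 Bond=260.2397
(2,2): Delta=-0.5663 Bond=201.5096
(3,0): Delta=-1.0000 Bond=286.2636
(3,1): Delta=-1.0000 Bond=286.2636
(3,2): Delta=-1.0000 Bond=286.2636
(3,3): Delta=-0.4664 Bond=188.6997
V0=98.1692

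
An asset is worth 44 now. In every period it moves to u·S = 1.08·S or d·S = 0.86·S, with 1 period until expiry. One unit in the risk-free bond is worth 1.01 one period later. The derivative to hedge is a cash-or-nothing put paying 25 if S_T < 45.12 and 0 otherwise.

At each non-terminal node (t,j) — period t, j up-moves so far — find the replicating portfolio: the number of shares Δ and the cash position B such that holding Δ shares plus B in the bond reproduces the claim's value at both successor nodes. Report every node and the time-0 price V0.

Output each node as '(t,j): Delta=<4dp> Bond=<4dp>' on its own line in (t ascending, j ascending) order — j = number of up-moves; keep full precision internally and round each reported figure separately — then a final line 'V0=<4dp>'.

The replicating-portfolio and risk-neutral prices coincide; use p* = (1.01−0.86)/(1.08−0.86) = 0.6818 for the latter.
Terminal values V(1,·): V(1,0)=25.0000, V(1,1)=0.0000
Node (0,0) S=44.0000: V=(p*·0.0000+(1−p*)·25.0000)/1.01=7.8758; Δ=(0.0000−25.0000)/(47.5200−37.8400)=-2.5826; B=V−Δ·S=121.5122
Self-financing check: at every node Δ·S+B equals the discounted successor values.

(0,0): Delta=-2.5826 Bond=121.5122
V0=7.8758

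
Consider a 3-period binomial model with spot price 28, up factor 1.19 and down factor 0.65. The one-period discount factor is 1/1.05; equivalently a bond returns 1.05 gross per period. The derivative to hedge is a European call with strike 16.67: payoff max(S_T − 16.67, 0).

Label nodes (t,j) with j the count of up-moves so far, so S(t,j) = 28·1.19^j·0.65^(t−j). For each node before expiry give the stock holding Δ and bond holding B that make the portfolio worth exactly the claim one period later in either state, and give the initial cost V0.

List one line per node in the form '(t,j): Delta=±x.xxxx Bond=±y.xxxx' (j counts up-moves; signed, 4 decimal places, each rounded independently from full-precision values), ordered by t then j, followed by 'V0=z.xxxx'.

(0,0): Delta=0.9145 Bond=-11.5369
(1,0): Delta=0.6534 Bond=-7.3619
(1,1): Delta=0.9644 Bond=-13.7768
(2,0): Delta=0.0000 Bond=0.0000
(2,1): Delta=0.7783 Bond=-10.4356
(2,2): Delta=1.0000 Bond=-15.8762
V0=14.0695

Since d<R<u, set p* = (R−d)/(u−d) = 0.7407; price each node as the discounted p*-expectation of its children.
Terminal values V(3,·): V(3,0)=0.0000, V(3,1)=0.0000, V(3,2)=9.1030, V(3,3)=30.5145
Node (2,0) S=11.8300: V=(p*·0.0000+(1−p*)·0.0000)/1.05=0.0000; Δ=(0.0000−0.0000)/(14.0777−7.6895)=0.0000; B=V−Δ·S=0.0000
Node (2,1) S=21.6580: V=(p*·9.1030+(1−p*)·0.0000)/1.05=6.4219; Δ=(9.1030−0.0000)/(25.7730−14.0777)=0.7783; B=V−Δ·S=-10.4356
Node (2,2) S=39.6508: V=(p*·30.5145+(1−p*)·9.1030)/1.05=23.7746; Δ=(30.5145−9.1030)/(47.1845−25.7730)=1.0000; B=V−Δ·S=-15.8762
Node (1,0) S=18.2000: V=(p*·6.4219+(1−p*)·0.0000)/1.05=4.5304; Δ=(6.4219−0.0000)/(21.6580−11.8300)=0.6534; B=V−Δ·S=-7.3619
Node (1,1) S=33.3200: V=(p*·23.7746+(1−p*)·6.4219)/1.05=18.3579; Δ=(23.7746−6.4219)/(39.6508−21.6580)=0.9644; B=V−Δ·S=-13.7768
Node (0,0) S=28.0000: V=(p*·18.3579+(1−p*)·4.5304)/1.05=14.0695; Δ=(18.3579−4.5304)/(33.3200−18.2000)=0.9145; B=V−Δ·S=-11.5369
Root portfolio cost Δ·28+B reproduces V0=14.0695.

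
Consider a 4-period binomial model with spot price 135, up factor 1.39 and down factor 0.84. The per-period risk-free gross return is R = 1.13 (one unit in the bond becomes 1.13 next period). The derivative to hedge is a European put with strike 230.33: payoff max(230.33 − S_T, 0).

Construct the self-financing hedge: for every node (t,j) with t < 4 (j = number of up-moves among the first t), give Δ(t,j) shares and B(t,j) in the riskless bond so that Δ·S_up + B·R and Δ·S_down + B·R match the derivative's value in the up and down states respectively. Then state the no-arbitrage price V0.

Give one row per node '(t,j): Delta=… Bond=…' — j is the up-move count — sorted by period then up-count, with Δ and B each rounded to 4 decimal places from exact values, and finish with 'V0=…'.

Under the risk-neutral measure, an up-move has probability p* = (R−d)/(u−d) = 0.5273 and values discount at R = 1.13.
Terminal values V(4,·): V(4,0)=163.1174, V(4,1)=119.1091, V(4,2)=46.2859, V(4,3)=0.0000, V(4,4)=0.0000
Node (3,0) S=80.0150: V=(p*·119.1091+(1−p*)·163.1174)/1.13=123.8168; Δ=(119.1091−163.1174)/(111.2209−67.2126)=-1.0000; B=V−Δ·S=203.8319
Node (3,1) S=132.4058: V=(p*·46.2859+(1−p*)·119.1091)/1.13=71.4260; Δ=(46.2859−119.1091)/(184.0441−111.2209)=-1.0000; B=V−Δ·S=203.8319
Node (3,2) S=219.1001: V=(p*·0.0000+(1−p*)·46.2859)/1.13=19.3634; Δ=(0.0000−46.2859)/(304.5492−184.0441)=-0.3841; B=V−Δ·S=103.5195
Node (3,3) S=362.5586: V=(p*·0.0000+(1−p*)·0.0000)/1.13=0.0000; Δ=(0.0000−0.0000)/(503.9564−304.5492)=0.0000; B=V−Δ·S=0.0000
Node (2,0) S=95.2560: V=(p*·71.4260+(1−p*)·123.8168)/1.13=85.1262; Δ=(71.4260−123.8168)/(132.4058−80.0150)=-1.0000; B=V−Δ·S=180.3822
Node (2,1) S=157.6260: V=(p*·19.3634+(1−p*)·71.4260)/1.13=38.9158; Δ=(19.3634−71.4260)/(219.1001−132.4058)=-0.6005; B=V−Δ·S=133.5751
Node (2,2) S=260.8335: V=(p*·0.0000+(1−p*)·19.3634)/1.13=8.1005; Δ=(0.0000−19.3634)/(362.5586−219.1001)=-0.1350; B=V−Δ·S=43.3066
Node (1,0) S=113.4000: V=(p*·38.9158+(1−p*)·85.1262)/1.13=53.7705; Δ=(38.9158−85.1262)/(157.6260−95.2560)=-0.7409; B=V−Δ·S=137.7895
Node (1,1) S=187.6500: V=(p*·8.1005+(1−p*)·38.9158)/1.13=20.0599; Δ=(8.1005−38.9158)/(260.8335−157.6260)=-0.2986; B=V−Δ·S=76.0876
Node (0,0) S=135.0000: V=(p*·20.0599+(1−p*)·53.7705)/1.13=31.8547; Δ=(20.0599−53.7705)/(187.6500−113.4000)=-0.4540; B=V−Δ·S=93.1467
The time-0 hedge costs 31.8547, which is the no-arbitrage price.

(0,0): Delta=-0.4540 Bond=93.1467
(1,0): Delta=-0.7409 Bond=137.7895
(1,1): Delta=-0.2986 Bond=76.0876
(2,0): Delta=-1.0000 Bond=180.3822
(2,1): Delta=-0.6005 Bond=133.5751
(2,2): Delta=-0.1350 Bond=43.3066
(3,0): Delta=-1.0000 Bond=203.8319
(3,1): Delta=-1.0000 Bond=203.8319
(3,2): Delta=-0.3841 Bond=103.5195
(3,3): Delta=0.0000 Bond=0.0000
V0=31.8547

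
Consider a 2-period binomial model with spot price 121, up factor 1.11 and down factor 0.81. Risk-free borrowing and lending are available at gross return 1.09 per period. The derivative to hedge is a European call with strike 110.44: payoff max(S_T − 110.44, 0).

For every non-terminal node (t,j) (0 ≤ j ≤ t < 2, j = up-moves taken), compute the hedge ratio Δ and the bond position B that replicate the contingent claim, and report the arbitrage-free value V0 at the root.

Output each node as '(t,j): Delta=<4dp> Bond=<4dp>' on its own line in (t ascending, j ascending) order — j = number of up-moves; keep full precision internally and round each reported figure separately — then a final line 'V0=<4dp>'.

Risk-neutral probability p* = (R−d)/(u−d) = (1.09−0.81)/(1.11−0.81) = 0.9333.
At expiry t=2: V(2,0)=0.0000, V(2,1)=0.0000, V(2,2)=38.6441
(1,0): S=98.0100. Δ = (V_up−V_dn)/(S_up−S_dn) = (0.0000−0.0000)/(108.7911−79.3881) = 0.0000. V = [p*·0.0000 + (1−p*)·0.0000]/1.09 = 0.0000. B = V − Δ·S = 0.0000.
(1,1): S=134.3100. Δ = (V_up−V_dn)/(S_up−S_dn) = (38.6441−0.0000)/(149.0841−108.7911) = 0.9591. V = [p*·38.6441 + (1−p*)·0.0000]/1.09 = 33.0897. B = V − Δ·S = -95.7239.
(0,0): S=121.0000. Δ = (V_up−V_dn)/(S_up−S_dn) = (33.0897−0.0000)/(134.3100−98.0100) = 0.9116. V = [p*·33.0897 + (1−p*)·0.0000]/1.09 = 28.3337. B = V − Δ·S = -81.9654.
Check: Δ(0,0)·S0 + B(0,0) = 28.3337 = V0.

(0,0): Delta=0.9116 Bond=-81.9654
(1,0): Delta=0.0000 Bond=0.0000
(1,1): Delta=0.9591 Bond=-95.7239
V0=28.3337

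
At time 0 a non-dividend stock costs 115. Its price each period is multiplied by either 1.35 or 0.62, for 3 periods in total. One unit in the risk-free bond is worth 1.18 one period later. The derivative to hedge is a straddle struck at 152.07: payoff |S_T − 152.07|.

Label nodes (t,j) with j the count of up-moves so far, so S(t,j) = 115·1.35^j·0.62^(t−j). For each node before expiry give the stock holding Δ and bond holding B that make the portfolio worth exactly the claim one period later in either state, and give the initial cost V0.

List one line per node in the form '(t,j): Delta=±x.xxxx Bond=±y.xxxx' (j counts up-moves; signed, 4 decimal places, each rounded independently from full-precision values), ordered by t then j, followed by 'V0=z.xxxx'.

The replicating-portfolio and risk-neutral prices coincide; use p* = (1.18−0.62)/(1.35−0.62) = 0.7671 for the latter.
Payoff layer (t=3): V(3,0)=124.6623, V(3,1)=92.3919, V(3,2)=22.1257, V(3,3)=130.8731
Node (2,0) S=44.2060: V=(p*·92.3919+(1−p*)·124.6623)/1.18=84.6669; Δ=(92.3919−124.6623)/(59.6781−27.4077)=-1.0000; B=V−Δ·S=128.8729
Node (2,1) S=96.2550: V=(p*·22.1257+(1−p*)·92.3919)/1.18=32.6179; Δ=(22.1257−92.3919)/(129.9443−59.6781)=-1.0000; B=V−Δ·S=128.8729
Node (2,2) S=209.5875: V=(p*·130.8731+(1−p*)·22.1257)/1.18=89.4478; Δ=(130.8731−22.1257)/(282.9431−129.9443)=0.7108; B=V−Δ·S=-59.5212
Node (1,0) S=71.3000: V=(p*·32.6179+(1−p*)·84.6669)/1.18=37.9143; Δ=(32.6179−84.6669)/(96.2550−44.2060)=-1.0000; B=V−Δ·S=109.2143
Node (1,1) S=155.2500: V=(p*·89.4478+(1−p*)·32.6179)/1.18=64.5877; Δ=(89.4478−32.6179)/(209.5875−96.2550)=0.5014; B=V−Δ·S=-13.2615
Node (0,0) S=115.0000: V=(p*·64.5877+(1−p*)·37.9143)/1.18=49.4712; Δ=(64.5877−37.9143)/(155.2500−71.3000)=0.3177; B=V−Δ·S=12.9324
Check: Δ(0,0)·S0 + B(0,0) = 49.4712 = V0.

(0,0): Delta=0.3177 Bond=12.9324
(1,0): Delta=-1.0000 Bond=109.2143
(1,1): Delta=0.5014 Bond=-13.2615
(2,0): Delta=-1.0000 Bond=128.8729
(2,1): Delta=-1.0000 Bond=128.8729
(2,2): Delta=0.7108 Bond=-59.5212
V0=49.4712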